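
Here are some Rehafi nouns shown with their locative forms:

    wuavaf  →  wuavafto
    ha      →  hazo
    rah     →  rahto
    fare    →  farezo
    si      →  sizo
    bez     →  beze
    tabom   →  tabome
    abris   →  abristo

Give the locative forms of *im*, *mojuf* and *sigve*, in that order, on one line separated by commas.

Looking at the final sound of each stem: -to when the stem ends in a voiceless consonant (*wuavaf*, *rah*, *abris*); -e when the stem ends in a voiced consonant (*bez*, *tabom*); -zo when the stem ends in a vowel (*ha*, *fare*, *si*).
The final sound of *im* is /m/, which is a voiced consonant, so the suffix is -e, giving *ime*.
*mojuf* — final sound /f/ (a voiceless consonant) → -to → *mojufto*.
The final sound of *sigve* is /e/, which is a vowel, so the suffix is -zo, giving *sigvezo*.

ime, mojufto, sigvezo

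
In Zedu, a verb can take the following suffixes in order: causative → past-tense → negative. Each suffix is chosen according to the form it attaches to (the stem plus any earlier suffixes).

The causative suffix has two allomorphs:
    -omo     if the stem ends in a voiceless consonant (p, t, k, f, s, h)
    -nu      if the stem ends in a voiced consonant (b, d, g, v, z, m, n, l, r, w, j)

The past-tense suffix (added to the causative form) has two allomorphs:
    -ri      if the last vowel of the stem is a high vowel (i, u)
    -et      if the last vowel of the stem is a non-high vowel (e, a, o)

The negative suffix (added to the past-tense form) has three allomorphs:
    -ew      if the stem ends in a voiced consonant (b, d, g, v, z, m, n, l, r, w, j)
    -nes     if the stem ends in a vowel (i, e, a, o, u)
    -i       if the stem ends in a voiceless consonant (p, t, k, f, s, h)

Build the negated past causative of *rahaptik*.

The final consonant of *rahaptik* is /k/, which is voiceless, so the causative suffix is -omo, giving *rahaptikomo*.
The last vowel of the causative form *rahaptikomo* is /o/, which is a non-high vowel, so the past-tense suffix is -et, giving *rahaptikomoet*.
The past-tense form *rahaptikomoet* — final sound /t/ (a voiceless consonant) → -i → *rahaptikomoeti*.

rahaptikomoeti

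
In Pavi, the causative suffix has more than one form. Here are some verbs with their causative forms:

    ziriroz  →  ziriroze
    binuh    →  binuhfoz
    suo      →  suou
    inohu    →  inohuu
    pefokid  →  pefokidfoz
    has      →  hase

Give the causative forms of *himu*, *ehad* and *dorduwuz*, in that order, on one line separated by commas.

himuu, ehadfoz, dorduwuze

The alternation tracks the final sound of the stem — -e when the stem ends in a sibilant (*ziriroz*, *has*); -foz when the stem ends in a non-sibilant consonant (*binuh*, *pefokid*); -u when the stem ends in a vowel (*suo*, *inohu*).
Since the final sound of *himu* is /u/ (a vowel), it takes -u, giving *himuu*.
Since the final sound of *ehad* is /d/ (a non-sibilant consonant), it takes -foz, giving *ehadfoz*.
Since the final sound of *dorduwuz* is /z/ (a sibilant), it takes -e, giving *dorduwuze*.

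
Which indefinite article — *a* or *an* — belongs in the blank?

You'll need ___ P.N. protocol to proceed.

a

The indefinite article is chosen by the initial *sound* of the following word, not its spelling.
The initialism *P.N.* is read letter by letter; the first letter, P, is pronounced /piː/, which begins with a consonant sound.
So the article is *a*: You'll need a P.N. protocol to proceed.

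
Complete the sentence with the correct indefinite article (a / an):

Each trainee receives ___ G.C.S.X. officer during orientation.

a

The indefinite article is chosen by the initial *sound* of the following word, not its spelling.
The initialism *G.C.S.X.* is read letter by letter; the first letter, G, is pronounced /dʒiː/, which begins with a consonant sound.
So the article is *a*: Each trainee receives a G.C.S.X. officer during orientation.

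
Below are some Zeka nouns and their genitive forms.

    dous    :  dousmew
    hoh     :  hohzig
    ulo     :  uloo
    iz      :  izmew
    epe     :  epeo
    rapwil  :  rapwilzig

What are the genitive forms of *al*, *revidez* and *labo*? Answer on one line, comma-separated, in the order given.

The suffix is conditioned by the final sound: -mew when the stem ends in a sibilant (*dous*, *iz*); -zig when the stem ends in a non-sibilant consonant (*hoh*, *rapwil*); -o when the stem ends in a vowel (*ulo*, *epe*).
*al* — final sound /l/ (a non-sibilant consonant) → -zig → *alzig*.
*revidez*: final sound = /z/, a sibilant → -mew → *revidezmew*.
*labo* — final sound /o/ (a vowel) → -o → *laboo*.

alzig, revidezmew, laboo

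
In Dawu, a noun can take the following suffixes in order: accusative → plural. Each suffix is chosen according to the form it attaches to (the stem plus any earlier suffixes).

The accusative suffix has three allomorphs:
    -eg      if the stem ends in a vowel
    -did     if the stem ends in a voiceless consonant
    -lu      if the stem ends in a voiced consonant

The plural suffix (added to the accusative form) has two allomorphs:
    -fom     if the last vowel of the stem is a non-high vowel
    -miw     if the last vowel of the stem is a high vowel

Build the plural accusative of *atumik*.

atumikdidmiw

The final sound of *atumik* is /k/, which is a voiceless consonant, so the accusative suffix is -did, giving *atumikdid*.
The accusative form *atumikdid* — last vowel /i/ (a high vowel) → -miw → *atumikdidmiw*.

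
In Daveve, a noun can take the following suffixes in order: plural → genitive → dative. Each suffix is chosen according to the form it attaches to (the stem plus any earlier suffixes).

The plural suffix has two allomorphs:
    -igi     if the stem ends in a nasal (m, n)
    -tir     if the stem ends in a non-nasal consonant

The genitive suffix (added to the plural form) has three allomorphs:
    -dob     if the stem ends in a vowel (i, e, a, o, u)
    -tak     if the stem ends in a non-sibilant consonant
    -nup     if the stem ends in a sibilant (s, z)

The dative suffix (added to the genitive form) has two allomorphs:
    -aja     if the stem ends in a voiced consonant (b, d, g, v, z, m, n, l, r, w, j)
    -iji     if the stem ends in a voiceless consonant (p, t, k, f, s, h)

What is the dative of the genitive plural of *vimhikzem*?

vimhikzemigidobaja

*vimhikzem* — final consonant /m/ (a nasal) → -igi → *vimhikzemigi*.
The final sound of the plural form *vimhikzemigi* is /i/, which is a vowel, so the genitive suffix is -dob, giving *vimhikzemigidob*.
Since the final consonant of the genitive form *vimhikzemigidob* is /b/ (voiced), it takes -aja, giving *vimhikzemigidobaja*.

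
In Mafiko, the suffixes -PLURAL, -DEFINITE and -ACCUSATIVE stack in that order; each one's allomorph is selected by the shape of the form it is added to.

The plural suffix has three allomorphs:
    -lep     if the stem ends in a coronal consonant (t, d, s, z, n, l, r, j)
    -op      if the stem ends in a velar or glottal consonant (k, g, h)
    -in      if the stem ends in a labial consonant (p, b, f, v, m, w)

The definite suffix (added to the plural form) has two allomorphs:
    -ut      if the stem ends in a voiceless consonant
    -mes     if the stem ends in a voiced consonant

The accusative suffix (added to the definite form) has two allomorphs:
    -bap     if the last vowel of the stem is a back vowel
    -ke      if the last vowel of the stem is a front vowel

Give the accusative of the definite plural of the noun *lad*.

Since the final consonant of *lad* is /d/ (coronal), it takes -lep, giving *ladlep*.
The plural form *ladlep*: final consonant = /p/, voiceless → -ut → *ladleput*.
The definite form *ladleput*: last vowel = /u/, a back vowel → -bap → *ladleputbap*.

ladleputbap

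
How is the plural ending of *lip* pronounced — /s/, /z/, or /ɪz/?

The stem *lip* ends in a voiceless non-sibilant consonant.
The plural suffix surfaces as /ɪz/ after sibilants, /s/ after other voiceless consonants, and /z/ after other voiced sounds.
So the plural -s on *lip* is pronounced /s/.

/s/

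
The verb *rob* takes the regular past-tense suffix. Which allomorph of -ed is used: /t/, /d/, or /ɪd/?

The stem *rob* ends in a voiced sound other than /d/.
The -ed suffix is realized as /ɪd/ after /t, d/; as /t/ after other voiceless consonants; and as /d/ after other voiced sounds.
So -ed on *rob* is pronounced /d/.

/d/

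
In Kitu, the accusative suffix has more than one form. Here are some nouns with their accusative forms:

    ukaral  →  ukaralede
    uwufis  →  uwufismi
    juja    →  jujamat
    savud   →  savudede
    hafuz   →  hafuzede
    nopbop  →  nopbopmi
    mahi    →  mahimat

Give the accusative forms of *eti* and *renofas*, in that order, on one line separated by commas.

etimat, renofasmi

The pattern is voicing of the final sound: -mi when the stem ends in a voiceless consonant (*uwufis*, *nopbop*); -ede when the stem ends in a voiced consonant (*ukaral*, *savud*, *hafuz*); -mat when the stem ends in a vowel (*juja*, *mahi*).
*eti* — final sound /i/ (a vowel) → -mat → *etimat*.
*renofas* — final sound /s/ (a voiceless consonant) → -mi → *renofasmi*.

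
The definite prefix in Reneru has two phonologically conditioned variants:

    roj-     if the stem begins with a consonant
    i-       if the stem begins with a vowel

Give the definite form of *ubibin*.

iubibin

Since the first sound of *ubibin* is /u/ (a vowel), it takes i-, giving *iubibin*.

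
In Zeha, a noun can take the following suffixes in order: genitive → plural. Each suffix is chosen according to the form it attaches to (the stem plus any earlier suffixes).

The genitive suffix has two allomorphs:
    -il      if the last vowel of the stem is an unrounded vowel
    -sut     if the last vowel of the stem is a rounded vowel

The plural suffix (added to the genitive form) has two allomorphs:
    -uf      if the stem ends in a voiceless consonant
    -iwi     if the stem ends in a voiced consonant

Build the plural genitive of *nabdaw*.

nabdawiliwi

Since the last vowel of *nabdaw* is /a/ (an unrounded vowel), it takes -il, giving *nabdawil*.
Since the final consonant of the genitive form *nabdawil* is /l/ (voiced), it takes -iwi, giving *nabdawiliwi*.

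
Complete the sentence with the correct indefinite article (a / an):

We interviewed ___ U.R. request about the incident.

a

The indefinite article is chosen by the initial *sound* of the following word, not its spelling.
The initialism *U.R.* is read letter by letter; the first letter, U, is pronounced /juː/, which begins with a consonant sound.
So the article is *a*: We interviewed a U.R. request about the incident.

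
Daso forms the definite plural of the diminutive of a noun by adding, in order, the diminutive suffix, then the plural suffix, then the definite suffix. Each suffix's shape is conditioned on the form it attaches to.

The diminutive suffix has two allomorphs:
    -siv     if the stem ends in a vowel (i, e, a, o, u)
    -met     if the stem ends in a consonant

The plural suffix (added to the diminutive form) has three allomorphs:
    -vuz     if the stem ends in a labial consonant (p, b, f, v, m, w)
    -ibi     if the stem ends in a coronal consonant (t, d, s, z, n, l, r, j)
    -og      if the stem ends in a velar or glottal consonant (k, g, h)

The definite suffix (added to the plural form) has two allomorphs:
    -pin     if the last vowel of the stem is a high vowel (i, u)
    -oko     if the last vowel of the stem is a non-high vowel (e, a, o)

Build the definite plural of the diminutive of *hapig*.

hapigmetibipin

The final sound of *hapig* is /g/, which is a consonant, so the diminutive suffix is -met, giving *hapigmet*.
The diminutive form *hapigmet*: final consonant = /t/, coronal → -ibi → *hapigmetibi*.
The plural form *hapigmetibi*: last vowel = /i/, a high vowel → -pin → *hapigmetibipin*.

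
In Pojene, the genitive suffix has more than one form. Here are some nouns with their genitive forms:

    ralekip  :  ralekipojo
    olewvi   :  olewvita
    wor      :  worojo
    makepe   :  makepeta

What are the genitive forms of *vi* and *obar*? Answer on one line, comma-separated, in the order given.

The pattern is consonant vs. vowel: -ojo when the stem ends in a consonant (*ralekip*, *wor*); -ta when the stem ends in a vowel (*olewvi*, *makepe*).
*vi* — final sound /i/ (a vowel) → -ta → *vita*.
The final sound of *obar* is /r/, which is a consonant, so the suffix is -ojo, giving *obarojo*.

vita, obarojo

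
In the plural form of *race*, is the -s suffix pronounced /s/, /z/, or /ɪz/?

/ɪz/

The stem *race* ends in a sibilant (/s, z, ʃ, ʒ, tʃ, dʒ/).
The plural suffix surfaces as /ɪz/ after sibilants, /s/ after other voiceless consonants, and /z/ after other voiced sounds.
So the plural -s on *race* is pronounced /ɪz/.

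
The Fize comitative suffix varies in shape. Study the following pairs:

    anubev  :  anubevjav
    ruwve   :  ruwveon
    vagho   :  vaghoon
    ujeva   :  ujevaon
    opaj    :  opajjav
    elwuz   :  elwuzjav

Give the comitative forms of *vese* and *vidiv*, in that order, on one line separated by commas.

The alternation tracks the final sound of the stem — -jav when the stem ends in a consonant (*anubev*, *opaj*, *elwuz*); -on when the stem ends in a vowel (*ruwve*, *vagho*, *ujeva*).
Since the final sound of *vese* is /e/ (a vowel), it takes -on, giving *veseon*.
*vidiv* — final sound /v/ (a consonant) → -jav → *vidivjav*.

veseon, vidivjav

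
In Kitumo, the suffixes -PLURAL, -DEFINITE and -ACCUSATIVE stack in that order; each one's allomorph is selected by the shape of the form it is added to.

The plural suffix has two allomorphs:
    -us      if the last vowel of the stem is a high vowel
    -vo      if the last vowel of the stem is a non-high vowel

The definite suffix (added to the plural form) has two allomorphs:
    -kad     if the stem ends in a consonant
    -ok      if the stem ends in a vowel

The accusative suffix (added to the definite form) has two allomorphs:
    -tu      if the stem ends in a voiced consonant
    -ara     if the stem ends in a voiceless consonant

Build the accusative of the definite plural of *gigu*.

Since the last vowel of *gigu* is /u/ (a high vowel), it takes -us, giving *giguus*.
Since the final sound of the plural form *giguus* is /s/ (a consonant), it takes -kad, giving *giguuskad*.
The definite form *giguuskad*: final consonant = /d/, voiced → -tu → *giguuskadtu*.

giguuskadtu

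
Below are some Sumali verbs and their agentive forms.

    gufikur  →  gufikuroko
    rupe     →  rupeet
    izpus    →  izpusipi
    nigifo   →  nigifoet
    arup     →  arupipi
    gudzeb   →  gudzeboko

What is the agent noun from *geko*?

Looking at the final sound of each stem: -ipi when the stem ends in a voiceless consonant (*izpus*, *arup*); -oko when the stem ends in a voiced consonant (*gufikur*, *gudzeb*); -et when the stem ends in a vowel (*rupe*, *nigifo*).
*geko*: final sound = /o/, a vowel → -et → *gekoet*.

gekoet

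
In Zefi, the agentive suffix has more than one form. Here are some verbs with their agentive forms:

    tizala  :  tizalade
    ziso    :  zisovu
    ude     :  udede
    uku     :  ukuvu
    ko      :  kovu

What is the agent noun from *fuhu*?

fuhuvu

Looking at the last vowel of each stem: -vu when the last vowel of the stem is a rounded vowel (*ziso*, *uku*, *ko*); -de when the last vowel of the stem is an unrounded vowel (*tizala*, *ude*).
*fuhu*: last vowel = /u/, a rounded vowel → -vu → *fuhuvu*.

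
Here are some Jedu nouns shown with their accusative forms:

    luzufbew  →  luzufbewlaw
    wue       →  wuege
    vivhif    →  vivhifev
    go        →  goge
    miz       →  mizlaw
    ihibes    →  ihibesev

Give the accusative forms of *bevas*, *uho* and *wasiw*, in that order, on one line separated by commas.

The alternation tracks the final sound of the stem — -ev when the stem ends in a voiceless consonant (*vivhif*, *ihibes*); -law when the stem ends in a voiced consonant (*luzufbew*, *miz*); -ge when the stem ends in a vowel (*wue*, *go*).
The final sound of *bevas* is /s/, which is a voiceless consonant, so the suffix is -ev, giving *bevasev*.
The final sound of *uho* is /o/, which is a vowel, so the suffix is -ge, giving *uhoge*.
*wasiw*: final sound = /w/, a voiced consonant → -law → *wasiwlaw*.

bevasev, uhoge, wasiwlaw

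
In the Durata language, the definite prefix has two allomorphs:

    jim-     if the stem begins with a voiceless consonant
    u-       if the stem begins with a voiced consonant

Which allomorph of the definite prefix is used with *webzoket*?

u-

*webzoket* — first consonant /w/ (voiced) → u-.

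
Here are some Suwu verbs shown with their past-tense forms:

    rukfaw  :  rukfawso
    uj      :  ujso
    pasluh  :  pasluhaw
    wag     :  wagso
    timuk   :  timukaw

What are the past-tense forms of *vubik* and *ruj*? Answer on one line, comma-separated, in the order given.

vubikaw, rujso

The suffix is conditioned by the final consonant: -aw when the stem ends in a voiceless consonant (*pasluh*, *timuk*); -so when the stem ends in a voiced consonant (*rukfaw*, *uj*, *wag*).
The final consonant of *vubik* is /k/, which is voiceless, so the suffix is -aw, giving *vubikaw*.
*ruj*: final consonant = /j/, voiced → -so → *rujso*.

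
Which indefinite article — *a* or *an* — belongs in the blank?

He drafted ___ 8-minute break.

an

The indefinite article is chosen by the initial *sound* of the following word, not its spelling.
The number *8* is spoken "eight", beginning with /eɪt/ — a vowel sound.
So the article is *an*: He drafted an 8-minute break.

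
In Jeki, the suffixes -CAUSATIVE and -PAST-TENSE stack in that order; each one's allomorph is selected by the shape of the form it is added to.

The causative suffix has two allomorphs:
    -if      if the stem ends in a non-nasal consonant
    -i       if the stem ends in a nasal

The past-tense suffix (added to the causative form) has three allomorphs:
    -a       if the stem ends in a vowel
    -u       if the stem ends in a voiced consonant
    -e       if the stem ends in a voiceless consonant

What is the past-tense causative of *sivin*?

sivinia

*sivin*: final consonant = /n/, a nasal → -i → *sivini*.
The final sound of the causative form *sivini* is /i/, which is a vowel, so the past-tense suffix is -a, giving *sivinia*.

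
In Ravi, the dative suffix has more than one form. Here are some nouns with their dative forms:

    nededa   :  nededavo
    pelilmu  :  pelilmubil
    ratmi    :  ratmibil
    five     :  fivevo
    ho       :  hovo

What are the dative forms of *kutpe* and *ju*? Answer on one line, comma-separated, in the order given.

Looking at the last vowel of each stem: -bil when the last vowel of the stem is a high vowel (*pelilmu*, *ratmi*); -vo when the last vowel of the stem is a non-high vowel (*nededa*, *five*, *ho*).
The last vowel of *kutpe* is /e/, which is a non-high vowel, so the suffix is -vo, giving *kutpevo*.
*ju*: last vowel = /u/, a high vowel → -bil → *jubil*.

kutpevo, jubil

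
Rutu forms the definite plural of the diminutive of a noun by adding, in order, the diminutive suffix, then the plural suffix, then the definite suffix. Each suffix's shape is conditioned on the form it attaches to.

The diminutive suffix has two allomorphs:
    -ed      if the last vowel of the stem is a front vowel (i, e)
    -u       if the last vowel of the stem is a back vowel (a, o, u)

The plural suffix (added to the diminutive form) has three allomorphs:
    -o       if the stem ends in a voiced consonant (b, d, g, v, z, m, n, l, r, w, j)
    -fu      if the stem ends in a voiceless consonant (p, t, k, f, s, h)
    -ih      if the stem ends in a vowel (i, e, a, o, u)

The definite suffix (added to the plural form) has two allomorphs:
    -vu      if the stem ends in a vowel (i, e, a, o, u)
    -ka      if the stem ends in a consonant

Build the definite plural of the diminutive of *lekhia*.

lekhiauihka

The last vowel of *lekhia* is /a/, which is a back vowel, so the diminutive suffix is -u, giving *lekhiau*.
The diminutive form *lekhiau* — final sound /u/ (a vowel) → -ih → *lekhiauih*.
The plural form *lekhiauih* — final sound /h/ (a consonant) → -ka → *lekhiauihka*.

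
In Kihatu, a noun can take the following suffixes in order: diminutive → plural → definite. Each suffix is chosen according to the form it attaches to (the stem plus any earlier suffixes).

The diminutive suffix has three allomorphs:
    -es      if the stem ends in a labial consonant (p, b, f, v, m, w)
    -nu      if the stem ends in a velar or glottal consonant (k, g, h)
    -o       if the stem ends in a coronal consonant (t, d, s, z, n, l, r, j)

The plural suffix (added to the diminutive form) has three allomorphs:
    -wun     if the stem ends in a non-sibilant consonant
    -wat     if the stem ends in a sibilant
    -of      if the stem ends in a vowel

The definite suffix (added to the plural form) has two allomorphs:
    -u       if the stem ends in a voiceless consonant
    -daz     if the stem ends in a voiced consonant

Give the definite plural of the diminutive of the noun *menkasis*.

The final consonant of *menkasis* is /s/, which is coronal, so the diminutive suffix is -o, giving *menkasiso*.
The final sound of the diminutive form *menkasiso* is /o/, which is a vowel, so the plural suffix is -of, giving *menkasisoof*.
The plural form *menkasisoof*: final consonant = /f/, voiceless → -u → *menkasisoofu*.

menkasisoofu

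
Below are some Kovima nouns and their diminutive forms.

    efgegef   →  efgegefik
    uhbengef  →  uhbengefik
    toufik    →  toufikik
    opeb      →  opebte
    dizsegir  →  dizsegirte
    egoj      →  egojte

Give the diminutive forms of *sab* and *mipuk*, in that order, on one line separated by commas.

Looking at the final consonant of each stem: -ik when the stem ends in a voiceless consonant (*efgegef*, *uhbengef*, *toufik*); -te when the stem ends in a voiced consonant (*opeb*, *dizsegir*, *egoj*).
The final consonant of *sab* is /b/, which is voiced, so the suffix is -te, giving *sabte*.
The final consonant of *mipuk* is /k/, which is voiceless, so the suffix is -ik, giving *mipukik*.

sabte, mipukik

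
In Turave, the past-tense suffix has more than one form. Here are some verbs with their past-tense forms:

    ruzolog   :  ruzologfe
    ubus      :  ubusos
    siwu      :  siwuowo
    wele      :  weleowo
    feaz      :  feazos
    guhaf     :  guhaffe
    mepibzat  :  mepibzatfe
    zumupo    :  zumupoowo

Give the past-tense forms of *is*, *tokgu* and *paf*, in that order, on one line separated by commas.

isos, tokguowo, paffe

The alternation tracks the final sound of the stem — -os when the stem ends in a sibilant (*ubus*, *feaz*); -fe when the stem ends in a non-sibilant consonant (*ruzolog*, *guhaf*, *mepibzat*); -owo when the stem ends in a vowel (*siwu*, *wele*, *zumupo*).
Since the final sound of *is* is /s/ (a sibilant), it takes -os, giving *isos*.
*tokgu* — final sound /u/ (a vowel) → -owo → *tokguowo*.
*paf*: final sound = /f/, a non-sibilant consonant → -fe → *paffe*.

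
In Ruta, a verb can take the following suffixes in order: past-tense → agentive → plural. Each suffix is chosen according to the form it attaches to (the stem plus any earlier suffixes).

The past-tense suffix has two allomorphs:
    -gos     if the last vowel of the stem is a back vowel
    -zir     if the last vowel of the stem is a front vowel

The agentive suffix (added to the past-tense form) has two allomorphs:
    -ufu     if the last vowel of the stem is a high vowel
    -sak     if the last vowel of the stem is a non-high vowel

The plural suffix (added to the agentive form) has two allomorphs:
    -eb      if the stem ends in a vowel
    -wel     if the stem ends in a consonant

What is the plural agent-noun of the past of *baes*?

baeszirufueb

*baes* — last vowel /e/ (a front vowel) → -zir → *baeszir*.
Since the last vowel of the past-tense form *baeszir* is /i/ (a high vowel), it takes -ufu, giving *baeszirufu*.
The final sound of the agentive form *baeszirufu* is /u/, which is a vowel, so the plural suffix is -eb, giving *baeszirufueb*.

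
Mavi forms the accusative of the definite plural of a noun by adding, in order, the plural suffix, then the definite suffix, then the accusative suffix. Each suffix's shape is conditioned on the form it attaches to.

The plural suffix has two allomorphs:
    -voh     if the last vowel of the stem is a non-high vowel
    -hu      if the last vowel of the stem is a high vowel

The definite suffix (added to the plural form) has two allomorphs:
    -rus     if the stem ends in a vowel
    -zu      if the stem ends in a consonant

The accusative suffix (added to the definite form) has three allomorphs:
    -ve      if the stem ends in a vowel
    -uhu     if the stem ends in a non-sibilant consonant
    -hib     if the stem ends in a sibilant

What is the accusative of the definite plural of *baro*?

barovohzuve

The last vowel of *baro* is /o/, which is a non-high vowel, so the plural suffix is -voh, giving *barovoh*.
Since the final sound of the plural form *barovoh* is /h/ (a consonant), it takes -zu, giving *barovohzu*.
Since the final sound of the definite form *barovohzu* is /u/ (a vowel), it takes -ve, giving *barovohzuve*.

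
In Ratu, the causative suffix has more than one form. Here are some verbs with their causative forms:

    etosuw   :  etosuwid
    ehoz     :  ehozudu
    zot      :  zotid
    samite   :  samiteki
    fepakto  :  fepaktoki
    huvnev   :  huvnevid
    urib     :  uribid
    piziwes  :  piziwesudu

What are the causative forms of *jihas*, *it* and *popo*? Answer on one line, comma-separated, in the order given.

jihasudu, itid, popoki

The pattern is sibilance of the final sound: -udu when the stem ends in a sibilant (*ehoz*, *piziwes*); -id when the stem ends in a non-sibilant consonant (*etosuw*, *zot*, *huvnev*, *urib*); -ki when the stem ends in a vowel (*samite*, *fepakto*).
*jihas* — final sound /s/ (a sibilant) → -udu → *jihasudu*.
*it*: final sound = /t/, a non-sibilant consonant → -id → *itid*.
The final sound of *popo* is /o/, which is a vowel, so the suffix is -ki, giving *popoki*.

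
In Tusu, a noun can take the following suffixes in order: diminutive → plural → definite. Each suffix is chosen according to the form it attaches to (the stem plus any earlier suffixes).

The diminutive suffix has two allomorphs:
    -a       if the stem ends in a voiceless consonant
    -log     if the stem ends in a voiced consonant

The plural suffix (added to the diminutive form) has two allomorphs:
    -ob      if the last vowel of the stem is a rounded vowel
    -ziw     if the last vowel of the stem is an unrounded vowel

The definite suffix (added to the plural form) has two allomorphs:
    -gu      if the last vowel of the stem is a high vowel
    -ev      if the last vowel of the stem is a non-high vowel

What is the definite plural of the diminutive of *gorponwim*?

Since the final consonant of *gorponwim* is /m/ (voiced), it takes -log, giving *gorponwimlog*.
The diminutive form *gorponwimlog* — last vowel /o/ (a rounded vowel) → -ob → *gorponwimlogob*.
Since the last vowel of the plural form *gorponwimlogob* is /o/ (a non-high vowel), it takes -ev, giving *gorponwimlogobev*.

gorponwimlogobev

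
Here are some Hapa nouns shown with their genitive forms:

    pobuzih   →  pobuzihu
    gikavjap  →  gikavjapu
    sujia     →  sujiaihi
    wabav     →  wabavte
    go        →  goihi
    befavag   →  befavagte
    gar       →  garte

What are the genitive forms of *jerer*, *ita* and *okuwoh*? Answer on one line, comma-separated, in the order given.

The alternation tracks the final sound of the stem — -u when the stem ends in a voiceless consonant (*pobuzih*, *gikavjap*); -te when the stem ends in a voiced consonant (*wabav*, *befavag*, *gar*); -ihi when the stem ends in a vowel (*sujia*, *go*).
*jerer*: final sound = /r/, a voiced consonant → -te → *jererte*.
*ita*: final sound = /a/, a vowel → -ihi → *itaihi*.
*okuwoh* — final sound /h/ (a voiceless consonant) → -u → *okuwohu*.

jererte, itaihi, okuwohu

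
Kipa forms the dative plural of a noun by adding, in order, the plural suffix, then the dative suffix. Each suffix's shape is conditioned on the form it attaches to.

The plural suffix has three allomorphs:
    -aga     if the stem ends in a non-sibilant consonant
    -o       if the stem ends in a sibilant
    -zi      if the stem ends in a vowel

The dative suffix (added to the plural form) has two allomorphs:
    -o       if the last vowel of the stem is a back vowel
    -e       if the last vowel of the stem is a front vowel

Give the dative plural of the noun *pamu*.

pamuzie

*pamu*: final sound = /u/, a vowel → -zi → *pamuzi*.
Since the last vowel of the plural form *pamuzi* is /i/ (a front vowel), it takes -e, giving *pamuzie*.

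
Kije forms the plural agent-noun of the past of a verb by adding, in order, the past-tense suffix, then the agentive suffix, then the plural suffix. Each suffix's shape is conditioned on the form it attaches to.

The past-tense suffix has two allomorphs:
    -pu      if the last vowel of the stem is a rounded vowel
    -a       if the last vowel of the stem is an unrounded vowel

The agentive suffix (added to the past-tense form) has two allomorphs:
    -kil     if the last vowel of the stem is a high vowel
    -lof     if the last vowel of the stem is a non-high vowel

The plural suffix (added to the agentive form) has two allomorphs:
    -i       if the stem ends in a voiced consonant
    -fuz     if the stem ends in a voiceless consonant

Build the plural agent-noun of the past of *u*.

Since the last vowel of *u* is /u/ (a rounded vowel), it takes -pu, giving *upu*.
The last vowel of the past-tense form *upu* is /u/, which is a high vowel, so the agentive suffix is -kil, giving *upukil*.
The final consonant of the agentive form *upukil* is /l/, which is voiced, so the plural suffix is -i, giving *upukili*.

upukili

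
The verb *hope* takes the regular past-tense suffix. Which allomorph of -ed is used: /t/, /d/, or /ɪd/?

The stem *hope* ends in a voiceless consonant other than /t/.
The -ed suffix is realized as /ɪd/ after /t, d/; as /t/ after other voiceless consonants; and as /d/ after other voiced sounds.
So -ed on *hope* is pronounced /t/.

/t/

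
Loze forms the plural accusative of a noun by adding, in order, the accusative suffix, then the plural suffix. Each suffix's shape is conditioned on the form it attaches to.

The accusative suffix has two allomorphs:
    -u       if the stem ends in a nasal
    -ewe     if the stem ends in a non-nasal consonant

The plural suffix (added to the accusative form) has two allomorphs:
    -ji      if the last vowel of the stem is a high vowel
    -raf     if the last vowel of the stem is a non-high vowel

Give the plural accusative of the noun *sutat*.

Since the final consonant of *sutat* is /t/ (non-nasal), it takes -ewe, giving *sutatewe*.
The last vowel of the accusative form *sutatewe* is /e/, which is a non-high vowel, so the plural suffix is -raf, giving *sutateweraf*.

sutateweraf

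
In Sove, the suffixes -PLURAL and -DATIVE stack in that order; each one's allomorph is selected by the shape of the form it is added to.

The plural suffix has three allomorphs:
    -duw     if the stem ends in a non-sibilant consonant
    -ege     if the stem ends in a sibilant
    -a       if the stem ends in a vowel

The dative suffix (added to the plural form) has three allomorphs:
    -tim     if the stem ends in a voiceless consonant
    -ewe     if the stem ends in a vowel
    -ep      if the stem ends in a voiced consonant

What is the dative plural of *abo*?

aboaewe

Since the final sound of *abo* is /o/ (a vowel), it takes -a, giving *aboa*.
Since the final sound of the plural form *aboa* is /a/ (a vowel), it takes -ewe, giving *aboaewe*.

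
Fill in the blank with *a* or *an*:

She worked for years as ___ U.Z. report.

The indefinite article is chosen by the initial *sound* of the following word, not its spelling.
The initialism *U.Z.* is read letter by letter; the first letter, U, is pronounced /juː/, which begins with a consonant sound.
So the article is *a*: She worked for years as a U.Z. report.

a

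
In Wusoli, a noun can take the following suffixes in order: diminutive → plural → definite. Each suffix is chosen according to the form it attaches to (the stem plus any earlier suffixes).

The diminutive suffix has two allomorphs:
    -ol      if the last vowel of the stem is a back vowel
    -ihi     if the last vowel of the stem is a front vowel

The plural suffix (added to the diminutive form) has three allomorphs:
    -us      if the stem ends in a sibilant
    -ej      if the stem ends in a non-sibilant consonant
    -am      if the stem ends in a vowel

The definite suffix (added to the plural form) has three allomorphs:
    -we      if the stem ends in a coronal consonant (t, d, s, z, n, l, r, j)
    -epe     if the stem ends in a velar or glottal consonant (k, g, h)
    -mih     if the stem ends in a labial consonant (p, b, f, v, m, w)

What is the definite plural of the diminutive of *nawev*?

The last vowel of *nawev* is /e/, which is a front vowel, so the diminutive suffix is -ihi, giving *nawevihi*.
The final sound of the diminutive form *nawevihi* is /i/, which is a vowel, so the plural suffix is -am, giving *nawevihiam*.
The final consonant of the plural form *nawevihiam* is /m/, which is labial, so the definite suffix is -mih, giving *nawevihiammih*.

nawevihiammih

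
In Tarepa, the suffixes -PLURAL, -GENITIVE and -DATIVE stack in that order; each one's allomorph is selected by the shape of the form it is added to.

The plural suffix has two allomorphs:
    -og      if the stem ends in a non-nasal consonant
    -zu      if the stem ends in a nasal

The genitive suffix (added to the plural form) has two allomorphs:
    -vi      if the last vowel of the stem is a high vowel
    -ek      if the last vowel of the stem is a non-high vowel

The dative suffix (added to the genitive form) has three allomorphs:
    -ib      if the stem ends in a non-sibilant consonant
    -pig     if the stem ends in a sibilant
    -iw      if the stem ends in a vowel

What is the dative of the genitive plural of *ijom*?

ijomzuviiw

*ijom* — final consonant /m/ (a nasal) → -zu → *ijomzu*.
The plural form *ijomzu* — last vowel /u/ (a high vowel) → -vi → *ijomzuvi*.
The genitive form *ijomzuvi*: final sound = /i/, a vowel → -iw → *ijomzuviiw*.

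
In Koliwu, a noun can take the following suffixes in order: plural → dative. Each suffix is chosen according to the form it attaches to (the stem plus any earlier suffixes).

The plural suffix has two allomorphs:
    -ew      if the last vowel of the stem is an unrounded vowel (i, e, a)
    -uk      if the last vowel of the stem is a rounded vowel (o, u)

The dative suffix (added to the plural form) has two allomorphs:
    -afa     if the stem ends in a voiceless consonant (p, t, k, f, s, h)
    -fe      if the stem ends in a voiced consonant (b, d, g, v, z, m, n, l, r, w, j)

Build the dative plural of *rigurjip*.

*rigurjip*: last vowel = /i/, an unrounded vowel → -ew → *rigurjipew*.
Since the final consonant of the plural form *rigurjipew* is /w/ (voiced), it takes -fe, giving *rigurjipewfe*.

rigurjipewfe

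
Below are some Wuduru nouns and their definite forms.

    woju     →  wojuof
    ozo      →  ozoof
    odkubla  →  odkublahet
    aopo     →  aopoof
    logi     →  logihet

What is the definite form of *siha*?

The pattern is rounding harmony: -of when the last vowel of the stem is a rounded vowel (*woju*, *ozo*, *aopo*); -het when the last vowel of the stem is an unrounded vowel (*odkubla*, *logi*).
*siha*: last vowel = /a/, an unrounded vowel → -het → *sihahet*.

sihahet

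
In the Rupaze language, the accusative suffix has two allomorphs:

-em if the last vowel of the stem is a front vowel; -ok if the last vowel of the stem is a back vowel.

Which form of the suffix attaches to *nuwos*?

Since the last vowel of *nuwos* is /o/ (a back vowel), it takes -ok.

-ok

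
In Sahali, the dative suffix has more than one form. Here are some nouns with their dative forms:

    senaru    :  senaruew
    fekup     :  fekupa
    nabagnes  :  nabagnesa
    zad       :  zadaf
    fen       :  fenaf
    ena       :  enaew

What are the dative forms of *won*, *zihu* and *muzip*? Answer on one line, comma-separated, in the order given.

wonaf, zihuew, muzipa

The pattern is voicing of the final sound: -a when the stem ends in a voiceless consonant (*fekup*, *nabagnes*); -af when the stem ends in a voiced consonant (*zad*, *fen*); -ew when the stem ends in a vowel (*senaru*, *ena*).
*won* — final sound /n/ (a voiced consonant) → -af → *wonaf*.
The final sound of *zihu* is /u/, which is a vowel, so the suffix is -ew, giving *zihuew*.
*muzip*: final sound = /p/, a voiceless consonant → -a → *muzipa*.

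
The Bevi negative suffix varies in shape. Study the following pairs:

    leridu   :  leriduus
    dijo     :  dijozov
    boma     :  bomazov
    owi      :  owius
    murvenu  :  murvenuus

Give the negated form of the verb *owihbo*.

owihbozov

The suffix is conditioned by the last vowel: -us when the last vowel of the stem is a high vowel (*leridu*, *owi*, *murvenu*); -zov when the last vowel of the stem is a non-high vowel (*dijo*, *boma*).
*owihbo*: last vowel = /o/, a non-high vowel → -zov → *owihbozov*.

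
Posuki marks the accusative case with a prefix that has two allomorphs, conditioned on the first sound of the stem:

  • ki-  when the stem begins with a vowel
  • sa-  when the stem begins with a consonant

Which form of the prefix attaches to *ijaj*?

ki-

*ijaj* — first sound /i/ (a vowel) → ki-.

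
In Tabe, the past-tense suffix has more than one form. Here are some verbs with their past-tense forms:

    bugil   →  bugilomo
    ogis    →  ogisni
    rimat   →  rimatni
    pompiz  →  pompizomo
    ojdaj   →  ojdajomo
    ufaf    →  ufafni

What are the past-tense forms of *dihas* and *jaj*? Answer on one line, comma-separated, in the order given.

dihasni, jajomo

The pattern is voicing of the final consonant: -ni when the stem ends in a voiceless consonant (*ogis*, *rimat*, *ufaf*); -omo when the stem ends in a voiced consonant (*bugil*, *pompiz*, *ojdaj*).
The final consonant of *dihas* is /s/, which is voiceless, so the suffix is -ni, giving *dihasni*.
The final consonant of *jaj* is /j/, which is voiced, so the suffix is -omo, giving *jajomo*.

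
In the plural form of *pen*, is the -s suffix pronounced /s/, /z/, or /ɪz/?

/z/

The stem *pen* ends in a voiced non-sibilant sound.
The plural suffix surfaces as /ɪz/ after sibilants, /s/ after other voiceless consonants, and /z/ after other voiced sounds.
So the plural -s on *pen* is pronounced /z/.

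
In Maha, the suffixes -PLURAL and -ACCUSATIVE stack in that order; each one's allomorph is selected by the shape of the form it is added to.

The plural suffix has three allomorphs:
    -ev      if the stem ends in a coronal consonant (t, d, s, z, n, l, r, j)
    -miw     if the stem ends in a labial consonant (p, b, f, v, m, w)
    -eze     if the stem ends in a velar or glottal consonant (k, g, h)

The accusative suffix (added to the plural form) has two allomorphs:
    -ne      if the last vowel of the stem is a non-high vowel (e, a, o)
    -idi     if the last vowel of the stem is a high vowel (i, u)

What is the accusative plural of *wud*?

wudevne

*wud*: final consonant = /d/, coronal → -ev → *wudev*.
The last vowel of the plural form *wudev* is /e/, which is a non-high vowel, so the accusative suffix is -ne, giving *wudevne*.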